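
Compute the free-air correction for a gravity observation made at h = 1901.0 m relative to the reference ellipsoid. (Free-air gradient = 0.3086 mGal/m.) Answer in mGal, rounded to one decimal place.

586.6

Free-air correction = 0.3086 × 1901.0 = 586.6 mGal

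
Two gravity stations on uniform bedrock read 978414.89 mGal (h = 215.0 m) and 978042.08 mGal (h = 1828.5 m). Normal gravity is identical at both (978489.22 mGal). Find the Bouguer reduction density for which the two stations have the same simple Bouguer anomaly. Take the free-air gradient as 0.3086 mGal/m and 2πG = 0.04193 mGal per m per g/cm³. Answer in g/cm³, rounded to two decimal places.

1.85

Δg_obs = 978042.08 − 978414.89 = -372.81 mGal over Δh = 1828.5 − 215.0 = 1613.5 m
Equal Bouguer anomalies ⇒ Δg_obs + (0.3086 − 0.04193ρ)·Δh = 0
0.3086 − 0.04193ρ = −Δg_obs/Δh = 0.23106
ρ = (0.3086 − 0.23106) / 0.04193 = 1.85 g/cm³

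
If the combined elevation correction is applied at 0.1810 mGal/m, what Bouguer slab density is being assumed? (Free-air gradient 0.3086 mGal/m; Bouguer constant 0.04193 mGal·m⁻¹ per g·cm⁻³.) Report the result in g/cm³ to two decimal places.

0.1810 = 0.3086 − 0.04193 × ρ
ρ = (0.3086 − 0.1810) / 0.04193 = 3.04 g/cm³

3.04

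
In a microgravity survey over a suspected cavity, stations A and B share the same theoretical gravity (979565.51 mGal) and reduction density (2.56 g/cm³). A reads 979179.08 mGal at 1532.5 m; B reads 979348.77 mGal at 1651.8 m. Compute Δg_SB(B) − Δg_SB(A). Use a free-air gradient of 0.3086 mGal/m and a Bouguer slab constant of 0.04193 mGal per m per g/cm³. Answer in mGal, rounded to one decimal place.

193.7

Δg_SB(A) = 979179.08 − 979565.51 + 0.3086×1532.5 − 0.04193×2.56×1532.5 = -78.00 mGal
Δg_SB(B) = 979348.77 − 979565.51 + 0.3086×1651.8 − 0.04193×2.56×1651.8 = 115.70 mGal
Difference = 115.70 − (-78.00) = 193.70 mGal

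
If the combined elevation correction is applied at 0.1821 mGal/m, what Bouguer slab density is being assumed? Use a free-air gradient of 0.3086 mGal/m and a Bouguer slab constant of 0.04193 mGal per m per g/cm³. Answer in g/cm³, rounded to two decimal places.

3.02

0.1821 = 0.3086 − 0.04193 × ρ
ρ = (0.3086 − 0.1821) / 0.04193 = 3.02 g/cm³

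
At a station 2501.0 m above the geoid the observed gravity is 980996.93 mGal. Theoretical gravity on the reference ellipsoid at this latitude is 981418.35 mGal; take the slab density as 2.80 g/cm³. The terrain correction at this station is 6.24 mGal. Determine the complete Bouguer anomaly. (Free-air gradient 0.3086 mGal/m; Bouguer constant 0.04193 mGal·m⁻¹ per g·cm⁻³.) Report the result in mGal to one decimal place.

Free-air correction = 0.3086 × 2501.0 = 771.81 mGal
Free-air anomaly = 980996.93 − 981418.35 + (771.81) = 350.39 mGal
Bouguer slab correction = 0.04193 × 2.80 × 2501.0 = 293.63 mGal
Simple Bouguer anomaly = 350.39 − (293.63) = 56.76 mGal
Complete Bouguer anomaly = 56.76 + 6.24 = 63.00 mGal

63.0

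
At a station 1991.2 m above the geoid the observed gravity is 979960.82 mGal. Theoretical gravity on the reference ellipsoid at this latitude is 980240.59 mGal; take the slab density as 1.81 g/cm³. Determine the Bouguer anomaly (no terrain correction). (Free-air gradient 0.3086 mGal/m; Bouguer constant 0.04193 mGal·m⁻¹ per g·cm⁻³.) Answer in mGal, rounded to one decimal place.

183.6

Free-air correction = 0.3086 × 1991.2 = 614.48 mGal
Free-air anomaly = 979960.82 − 980240.59 + (614.48) = 334.71 mGal
Bouguer slab correction = 0.04193 × 1.81 × 1991.2 = 151.12 mGal
Simple Bouguer anomaly = 334.71 − (151.12) = 183.59 mGal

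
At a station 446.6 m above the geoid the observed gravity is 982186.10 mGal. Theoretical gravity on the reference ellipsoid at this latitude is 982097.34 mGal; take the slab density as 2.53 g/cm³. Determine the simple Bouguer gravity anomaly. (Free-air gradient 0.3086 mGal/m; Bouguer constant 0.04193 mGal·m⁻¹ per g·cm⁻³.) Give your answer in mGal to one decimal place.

179.2

Free-air correction = 0.3086 × 446.6 = 137.82 mGal
Free-air anomaly = 982186.10 − 982097.34 + (137.82) = 226.58 mGal
Bouguer slab correction = 0.04193 × 2.53 × 446.6 = 47.38 mGal
Simple Bouguer anomaly = 226.58 − (47.38) = 179.20 mGal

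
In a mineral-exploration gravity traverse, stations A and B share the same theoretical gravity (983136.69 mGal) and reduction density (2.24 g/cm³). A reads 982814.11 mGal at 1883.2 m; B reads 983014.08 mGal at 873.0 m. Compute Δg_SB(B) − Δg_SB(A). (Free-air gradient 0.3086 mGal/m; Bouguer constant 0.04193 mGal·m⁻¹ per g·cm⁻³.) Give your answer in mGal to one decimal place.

-16.9

Δg_SB(A) = 982814.11 − 983136.69 + 0.3086×1883.2 − 0.04193×2.24×1883.2 = 81.70 mGal
Δg_SB(B) = 983014.08 − 983136.69 + 0.3086×873.0 − 0.04193×2.24×873.0 = 64.80 mGal
Difference = 64.80 − (81.70) = -16.90 mGal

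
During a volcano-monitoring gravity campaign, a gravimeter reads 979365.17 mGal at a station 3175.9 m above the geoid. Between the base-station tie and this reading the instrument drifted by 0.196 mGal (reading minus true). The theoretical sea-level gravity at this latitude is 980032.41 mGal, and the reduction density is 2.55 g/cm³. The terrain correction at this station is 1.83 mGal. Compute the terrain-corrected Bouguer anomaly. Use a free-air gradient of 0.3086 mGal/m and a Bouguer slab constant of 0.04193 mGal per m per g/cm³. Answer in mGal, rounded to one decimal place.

-25.1

Drift-corrected reading = 979365.17 − (0.196) = 979364.974 mGal
Free-air correction = 0.3086 × 3175.9 = 980.08 mGal
Free-air anomaly = 979364.974 − 980032.41 + (980.08) = 312.644 mGal
Bouguer slab correction = 0.04193 × 2.55 × 3175.9 = 339.57 mGal
Simple Bouguer anomaly = 312.644 − (339.57) = -26.926 mGal
Complete Bouguer anomaly = -26.926 + 1.83 = -25.096 mGal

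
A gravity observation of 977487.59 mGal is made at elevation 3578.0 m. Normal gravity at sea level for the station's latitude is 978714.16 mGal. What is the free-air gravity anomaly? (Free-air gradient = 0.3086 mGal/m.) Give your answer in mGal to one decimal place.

-122.4

Free-air correction = 0.3086 × 3578.0 = 1104.17 mGal
Free-air anomaly = 977487.59 − 978714.16 + (1104.17) = -122.40 mGal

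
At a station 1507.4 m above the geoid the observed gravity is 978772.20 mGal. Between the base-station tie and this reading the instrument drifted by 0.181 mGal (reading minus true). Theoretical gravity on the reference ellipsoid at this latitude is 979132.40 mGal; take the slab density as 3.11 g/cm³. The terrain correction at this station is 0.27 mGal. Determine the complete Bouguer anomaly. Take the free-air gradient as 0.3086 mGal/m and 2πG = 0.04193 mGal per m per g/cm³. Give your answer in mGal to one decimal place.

-91.5

Drift-corrected reading = 978772.20 − (0.181) = 978772.019 mGal
Free-air correction = 0.3086 × 1507.4 = 465.18 mGal
Free-air anomaly = 978772.019 − 979132.40 + (465.18) = 104.799 mGal
Bouguer slab correction = 0.04193 × 3.11 × 1507.4 = 196.57 mGal
Simple Bouguer anomaly = 104.799 − (196.57) = -91.771 mGal
Complete Bouguer anomaly = -91.771 + 0.27 = -91.501 mGal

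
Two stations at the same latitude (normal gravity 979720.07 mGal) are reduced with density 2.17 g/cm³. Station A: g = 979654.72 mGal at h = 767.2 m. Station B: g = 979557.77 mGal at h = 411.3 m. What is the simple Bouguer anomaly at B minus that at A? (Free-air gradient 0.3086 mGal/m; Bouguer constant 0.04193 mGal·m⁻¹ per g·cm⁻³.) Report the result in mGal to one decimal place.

-174.4

Δg_SB(A) = 979654.72 − 979720.07 + 0.3086×767.2 − 0.04193×2.17×767.2 = 101.60 mGal
Δg_SB(B) = 979557.77 − 979720.07 + 0.3086×411.3 − 0.04193×2.17×411.3 = -72.80 mGal
Difference = -72.80 − (101.60) = -174.40 mGal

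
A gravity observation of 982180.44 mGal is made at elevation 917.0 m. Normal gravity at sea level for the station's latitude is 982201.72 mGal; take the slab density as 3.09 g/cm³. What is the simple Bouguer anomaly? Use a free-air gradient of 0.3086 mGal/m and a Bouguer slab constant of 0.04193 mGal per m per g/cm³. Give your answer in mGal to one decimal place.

142.9

Free-air correction = 0.3086 × 917.0 = 282.99 mGal
Free-air anomaly = 982180.44 − 982201.72 + (282.99) = 261.71 mGal
Bouguer slab correction = 0.04193 × 3.09 × 917.0 = 118.81 mGal
Simple Bouguer anomaly = 261.71 − (118.81) = 142.90 mGal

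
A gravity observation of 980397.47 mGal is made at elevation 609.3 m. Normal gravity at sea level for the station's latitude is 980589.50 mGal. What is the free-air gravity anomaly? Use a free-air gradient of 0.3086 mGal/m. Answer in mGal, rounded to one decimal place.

-4.0

Free-air correction = 0.3086 × 609.3 = 188.03 mGal
Free-air anomaly = 980397.47 − 980589.50 + (188.03) = -4.00 mGal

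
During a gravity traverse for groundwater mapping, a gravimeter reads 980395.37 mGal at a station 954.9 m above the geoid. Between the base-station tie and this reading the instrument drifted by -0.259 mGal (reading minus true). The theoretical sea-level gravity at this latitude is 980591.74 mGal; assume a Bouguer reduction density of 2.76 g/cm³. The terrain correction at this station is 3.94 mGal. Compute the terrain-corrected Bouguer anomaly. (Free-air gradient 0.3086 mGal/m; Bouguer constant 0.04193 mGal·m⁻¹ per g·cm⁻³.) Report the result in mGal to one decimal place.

Drift-corrected reading = 980395.37 − (-0.259) = 980395.629 mGal
Free-air correction = 0.3086 × 954.9 = 294.68 mGal
Free-air anomaly = 980395.629 − 980591.74 + (294.68) = 98.569 mGal
Bouguer slab correction = 0.04193 × 2.76 × 954.9 = 110.51 mGal
Simple Bouguer anomaly = 98.569 − (110.51) = -11.941 mGal
Complete Bouguer anomaly = -11.941 + 3.94 = -8.001 mGal

-8.0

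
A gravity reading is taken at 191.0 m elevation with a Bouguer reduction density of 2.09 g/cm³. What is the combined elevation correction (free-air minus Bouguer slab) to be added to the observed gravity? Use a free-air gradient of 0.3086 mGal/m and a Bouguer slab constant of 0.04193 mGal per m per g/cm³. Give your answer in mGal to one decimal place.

42.2

Combined gradient = 0.3086 − 0.04193 × 2.09 = 0.2209663 mGal/m
Combined elevation correction = 0.2209663 × 191.0 = 42.2 mGal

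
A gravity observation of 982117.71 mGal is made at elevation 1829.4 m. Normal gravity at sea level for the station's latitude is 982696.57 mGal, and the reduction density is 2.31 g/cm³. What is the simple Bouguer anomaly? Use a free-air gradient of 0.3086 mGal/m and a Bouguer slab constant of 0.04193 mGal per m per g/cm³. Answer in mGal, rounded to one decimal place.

-191.5

Free-air correction = 0.3086 × 1829.4 = 564.55 mGal
Free-air anomaly = 982117.71 − 982696.57 + (564.55) = -14.31 mGal
Bouguer slab correction = 0.04193 × 2.31 × 1829.4 = 177.19 mGal
Simple Bouguer anomaly = -14.31 − (177.19) = -191.50 mGal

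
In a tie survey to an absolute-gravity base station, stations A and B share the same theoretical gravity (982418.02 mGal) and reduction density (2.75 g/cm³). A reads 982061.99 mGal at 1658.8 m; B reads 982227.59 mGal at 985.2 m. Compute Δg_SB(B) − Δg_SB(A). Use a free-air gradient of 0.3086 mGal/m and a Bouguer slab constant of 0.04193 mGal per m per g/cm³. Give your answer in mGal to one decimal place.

35.4

Δg_SB(A) = 982061.99 − 982418.02 + 0.3086×1658.8 − 0.04193×2.75×1658.8 = -35.40 mGal
Δg_SB(B) = 982227.59 − 982418.02 + 0.3086×985.2 − 0.04193×2.75×985.2 = 0.00 mGal
Difference = 0.00 − (-35.40) = 35.40 mGal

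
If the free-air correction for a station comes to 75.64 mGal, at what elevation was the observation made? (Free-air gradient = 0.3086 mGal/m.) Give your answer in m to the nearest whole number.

h = 75.64 / 0.3086 = 245.11 m

245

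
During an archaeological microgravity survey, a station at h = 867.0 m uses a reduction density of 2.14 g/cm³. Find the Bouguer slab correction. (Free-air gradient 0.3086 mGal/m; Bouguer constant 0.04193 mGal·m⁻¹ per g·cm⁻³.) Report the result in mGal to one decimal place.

Bouguer slab correction = 0.04193 × 2.14 × 867.0 = 77.8 mGal

77.8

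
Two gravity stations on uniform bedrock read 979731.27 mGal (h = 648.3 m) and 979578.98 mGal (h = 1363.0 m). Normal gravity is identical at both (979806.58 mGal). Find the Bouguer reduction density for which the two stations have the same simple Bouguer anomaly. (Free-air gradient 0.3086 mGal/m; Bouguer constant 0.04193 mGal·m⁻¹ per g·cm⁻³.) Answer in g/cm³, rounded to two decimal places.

2.28

Δg_obs = 979578.98 − 979731.27 = -152.29 mGal over Δh = 1363.0 − 648.3 = 714.7 m
Equal Bouguer anomalies ⇒ Δg_obs + (0.3086 − 0.04193ρ)·Δh = 0
0.3086 − 0.04193ρ = −Δg_obs/Δh = 0.21308
ρ = (0.3086 − 0.21308) / 0.04193 = 2.28 g/cm³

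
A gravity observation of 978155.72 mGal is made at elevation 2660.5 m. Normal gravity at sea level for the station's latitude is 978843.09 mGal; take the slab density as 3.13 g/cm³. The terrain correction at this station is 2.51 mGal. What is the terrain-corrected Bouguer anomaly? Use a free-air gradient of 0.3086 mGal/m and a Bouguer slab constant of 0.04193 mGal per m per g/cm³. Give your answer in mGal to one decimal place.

-213.0

Free-air correction = 0.3086 × 2660.5 = 821.03 mGal
Free-air anomaly = 978155.72 − 978843.09 + (821.03) = 133.66 mGal
Bouguer slab correction = 0.04193 × 3.13 × 2660.5 = 349.17 mGal
Simple Bouguer anomaly = 133.66 − (349.17) = -215.51 mGal
Complete Bouguer anomaly = -215.51 + 2.51 = -213.00 mGal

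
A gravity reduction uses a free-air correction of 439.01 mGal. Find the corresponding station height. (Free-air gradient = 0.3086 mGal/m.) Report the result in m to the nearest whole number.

h = 439.01 / 0.3086 = 1422.59 m

1423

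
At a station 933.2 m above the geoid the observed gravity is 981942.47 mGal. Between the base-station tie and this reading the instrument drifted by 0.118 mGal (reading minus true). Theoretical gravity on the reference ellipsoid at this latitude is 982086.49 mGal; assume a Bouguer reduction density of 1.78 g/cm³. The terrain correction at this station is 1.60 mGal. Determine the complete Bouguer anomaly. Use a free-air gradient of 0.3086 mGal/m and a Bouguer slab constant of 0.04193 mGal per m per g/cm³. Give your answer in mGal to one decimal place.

Drift-corrected reading = 981942.47 − (0.118) = 981942.352 mGal
Free-air correction = 0.3086 × 933.2 = 287.99 mGal
Free-air anomaly = 981942.352 − 982086.49 + (287.99) = 143.852 mGal
Bouguer slab correction = 0.04193 × 1.78 × 933.2 = 69.65 mGal
Simple Bouguer anomaly = 143.852 − (69.65) = 74.202 mGal
Complete Bouguer anomaly = 74.202 + 1.60 = 75.802 mGal

75.8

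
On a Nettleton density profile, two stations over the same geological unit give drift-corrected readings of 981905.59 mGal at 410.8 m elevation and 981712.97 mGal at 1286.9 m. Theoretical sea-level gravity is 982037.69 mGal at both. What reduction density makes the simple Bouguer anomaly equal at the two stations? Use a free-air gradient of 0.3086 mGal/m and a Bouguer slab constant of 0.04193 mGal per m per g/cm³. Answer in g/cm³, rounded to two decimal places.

Δg_obs = 981712.97 − 981905.59 = -192.62 mGal over Δh = 1286.9 − 410.8 = 876.1 m
Equal Bouguer anomalies ⇒ Δg_obs + (0.3086 − 0.04193ρ)·Δh = 0
0.3086 − 0.04193ρ = −Δg_obs/Δh = 0.21986
ρ = (0.3086 − 0.21986) / 0.04193 = 2.12 g/cm³

2.12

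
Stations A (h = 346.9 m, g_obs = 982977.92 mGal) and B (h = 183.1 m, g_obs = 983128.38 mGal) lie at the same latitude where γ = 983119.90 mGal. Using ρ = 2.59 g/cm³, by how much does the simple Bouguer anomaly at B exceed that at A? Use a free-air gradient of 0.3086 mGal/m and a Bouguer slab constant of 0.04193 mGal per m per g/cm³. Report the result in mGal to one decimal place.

117.7

Δg_SB(A) = 982977.92 − 983119.90 + 0.3086×346.9 − 0.04193×2.59×346.9 = -72.60 mGal
Δg_SB(B) = 983128.38 − 983119.90 + 0.3086×183.1 − 0.04193×2.59×183.1 = 45.10 mGal
Difference = 45.10 − (-72.60) = 117.70 mGal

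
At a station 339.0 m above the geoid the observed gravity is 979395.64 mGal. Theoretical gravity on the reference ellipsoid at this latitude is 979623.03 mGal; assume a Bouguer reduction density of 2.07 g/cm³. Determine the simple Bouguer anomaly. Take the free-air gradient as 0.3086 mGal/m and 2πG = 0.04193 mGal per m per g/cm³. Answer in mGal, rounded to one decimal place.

-152.2

Free-air correction = 0.3086 × 339.0 = 104.62 mGal
Free-air anomaly = 979395.64 − 979623.03 + (104.62) = -122.77 mGal
Bouguer slab correction = 0.04193 × 2.07 × 339.0 = 29.42 mGal
Simple Bouguer anomaly = -122.77 − (29.42) = -152.19 mGal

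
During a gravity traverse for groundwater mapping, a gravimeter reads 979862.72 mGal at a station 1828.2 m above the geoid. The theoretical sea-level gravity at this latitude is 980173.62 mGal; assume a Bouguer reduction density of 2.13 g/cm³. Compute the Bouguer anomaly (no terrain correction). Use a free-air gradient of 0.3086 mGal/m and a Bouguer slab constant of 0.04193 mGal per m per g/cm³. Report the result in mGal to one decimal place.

Free-air correction = 0.3086 × 1828.2 = 564.18 mGal
Free-air anomaly = 979862.72 − 980173.62 + (564.18) = 253.28 mGal
Bouguer slab correction = 0.04193 × 2.13 × 1828.2 = 163.28 mGal
Simple Bouguer anomaly = 253.28 − (163.28) = 90.00 mGal

90.0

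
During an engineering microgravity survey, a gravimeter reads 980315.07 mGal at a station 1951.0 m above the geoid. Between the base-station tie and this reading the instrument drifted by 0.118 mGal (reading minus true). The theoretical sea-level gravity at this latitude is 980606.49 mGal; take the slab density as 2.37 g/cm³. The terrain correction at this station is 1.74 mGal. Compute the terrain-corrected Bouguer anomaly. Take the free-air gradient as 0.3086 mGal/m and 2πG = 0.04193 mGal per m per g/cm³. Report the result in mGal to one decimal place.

Drift-corrected reading = 980315.07 − (0.118) = 980314.952 mGal
Free-air correction = 0.3086 × 1951.0 = 602.08 mGal
Free-air anomaly = 980314.952 − 980606.49 + (602.08) = 310.542 mGal
Bouguer slab correction = 0.04193 × 2.37 × 1951.0 = 193.88 mGal
Simple Bouguer anomaly = 310.542 − (193.88) = 116.662 mGal
Complete Bouguer anomaly = 116.662 + 1.74 = 118.402 mGal

118.4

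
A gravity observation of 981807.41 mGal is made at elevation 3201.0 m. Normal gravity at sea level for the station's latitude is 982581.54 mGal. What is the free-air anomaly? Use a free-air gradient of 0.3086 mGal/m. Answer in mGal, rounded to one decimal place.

213.7

Free-air correction = 0.3086 × 3201.0 = 987.83 mGal
Free-air anomaly = 981807.41 − 982581.54 + (987.83) = 213.70 mGal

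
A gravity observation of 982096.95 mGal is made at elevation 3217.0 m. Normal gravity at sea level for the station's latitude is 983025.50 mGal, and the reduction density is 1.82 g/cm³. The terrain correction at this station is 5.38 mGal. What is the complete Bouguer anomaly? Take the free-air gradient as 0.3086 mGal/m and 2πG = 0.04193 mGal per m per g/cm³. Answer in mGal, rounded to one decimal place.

Free-air correction = 0.3086 × 3217.0 = 992.77 mGal
Free-air anomaly = 982096.95 − 983025.50 + (992.77) = 64.22 mGal
Bouguer slab correction = 0.04193 × 1.82 × 3217.0 = 245.50 mGal
Simple Bouguer anomaly = 64.22 − (245.50) = -181.28 mGal
Complete Bouguer anomaly = -181.28 + 5.38 = -175.90 mGal

-175.9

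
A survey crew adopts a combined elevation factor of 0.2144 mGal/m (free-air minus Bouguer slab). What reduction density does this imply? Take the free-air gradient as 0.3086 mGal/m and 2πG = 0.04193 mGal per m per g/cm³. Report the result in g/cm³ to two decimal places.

0.2144 = 0.3086 − 0.04193 × ρ
ρ = (0.3086 − 0.2144) / 0.04193 = 2.25 g/cm³

2.25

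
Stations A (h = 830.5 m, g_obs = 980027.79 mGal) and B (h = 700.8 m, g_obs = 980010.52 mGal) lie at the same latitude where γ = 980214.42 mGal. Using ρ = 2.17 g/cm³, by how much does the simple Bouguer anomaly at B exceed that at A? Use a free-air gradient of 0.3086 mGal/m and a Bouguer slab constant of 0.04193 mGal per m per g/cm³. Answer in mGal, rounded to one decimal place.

Δg_SB(A) = 980027.79 − 980214.42 + 0.3086×830.5 − 0.04193×2.17×830.5 = -5.90 mGal
Δg_SB(B) = 980010.52 − 980214.42 + 0.3086×700.8 − 0.04193×2.17×700.8 = -51.40 mGal
Difference = -51.40 − (-5.90) = -45.50 mGal

-45.5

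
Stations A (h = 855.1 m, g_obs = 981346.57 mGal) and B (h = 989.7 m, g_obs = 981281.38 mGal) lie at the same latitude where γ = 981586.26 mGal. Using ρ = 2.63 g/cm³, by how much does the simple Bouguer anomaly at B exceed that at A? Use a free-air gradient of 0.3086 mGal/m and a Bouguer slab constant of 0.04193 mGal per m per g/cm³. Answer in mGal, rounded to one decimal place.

Δg_SB(A) = 981346.57 − 981586.26 + 0.3086×855.1 − 0.04193×2.63×855.1 = -70.10 mGal
Δg_SB(B) = 981281.38 − 981586.26 + 0.3086×989.7 − 0.04193×2.63×989.7 = -108.60 mGal
Difference = -108.60 − (-70.10) = -38.50 mGal

-38.5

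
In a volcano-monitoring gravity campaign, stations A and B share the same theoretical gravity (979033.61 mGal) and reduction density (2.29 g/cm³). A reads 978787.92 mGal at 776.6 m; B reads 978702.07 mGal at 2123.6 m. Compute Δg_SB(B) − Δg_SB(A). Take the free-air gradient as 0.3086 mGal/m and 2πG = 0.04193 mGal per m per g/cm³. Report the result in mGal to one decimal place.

200.5

Δg_SB(A) = 978787.92 − 979033.61 + 0.3086×776.6 − 0.04193×2.29×776.6 = -80.60 mGal
Δg_SB(B) = 978702.07 − 979033.61 + 0.3086×2123.6 − 0.04193×2.29×2123.6 = 119.90 mGal
Difference = 119.90 − (-80.60) = 200.50 mGal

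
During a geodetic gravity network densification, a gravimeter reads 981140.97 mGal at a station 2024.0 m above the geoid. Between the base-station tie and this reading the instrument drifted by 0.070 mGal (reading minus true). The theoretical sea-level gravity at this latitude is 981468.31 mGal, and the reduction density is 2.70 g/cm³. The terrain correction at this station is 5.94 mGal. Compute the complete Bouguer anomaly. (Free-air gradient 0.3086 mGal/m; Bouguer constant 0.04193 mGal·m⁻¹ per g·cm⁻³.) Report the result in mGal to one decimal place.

Drift-corrected reading = 981140.97 − (0.070) = 981140.900 mGal
Free-air correction = 0.3086 × 2024.0 = 624.61 mGal
Free-air anomaly = 981140.900 − 981468.31 + (624.61) = 297.200 mGal
Bouguer slab correction = 0.04193 × 2.70 × 2024.0 = 229.14 mGal
Simple Bouguer anomaly = 297.200 − (229.14) = 68.060 mGal
Complete Bouguer anomaly = 68.060 + 5.94 = 74.000 mGal

74.0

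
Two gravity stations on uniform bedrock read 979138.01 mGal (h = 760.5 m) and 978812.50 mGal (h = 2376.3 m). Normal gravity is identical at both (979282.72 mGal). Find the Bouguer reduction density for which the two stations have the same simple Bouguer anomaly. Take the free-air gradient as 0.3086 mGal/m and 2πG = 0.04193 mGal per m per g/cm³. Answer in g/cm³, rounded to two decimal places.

Δg_obs = 978812.50 − 979138.01 = -325.51 mGal over Δh = 2376.3 − 760.5 = 1615.8 m
Equal Bouguer anomalies ⇒ Δg_obs + (0.3086 − 0.04193ρ)·Δh = 0
0.3086 − 0.04193ρ = −Δg_obs/Δh = 0.20145
ρ = (0.3086 − 0.20145) / 0.04193 = 2.56 g/cm³

2.56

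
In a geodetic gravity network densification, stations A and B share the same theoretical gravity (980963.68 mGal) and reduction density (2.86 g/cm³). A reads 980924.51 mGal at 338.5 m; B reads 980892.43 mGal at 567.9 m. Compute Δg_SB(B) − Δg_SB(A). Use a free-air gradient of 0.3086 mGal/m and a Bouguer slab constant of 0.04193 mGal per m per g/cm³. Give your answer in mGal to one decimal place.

11.2

Δg_SB(A) = 980924.51 − 980963.68 + 0.3086×338.5 − 0.04193×2.86×338.5 = 24.70 mGal
Δg_SB(B) = 980892.43 − 980963.68 + 0.3086×567.9 − 0.04193×2.86×567.9 = 35.90 mGal
Difference = 35.90 − (24.70) = 11.20 mGal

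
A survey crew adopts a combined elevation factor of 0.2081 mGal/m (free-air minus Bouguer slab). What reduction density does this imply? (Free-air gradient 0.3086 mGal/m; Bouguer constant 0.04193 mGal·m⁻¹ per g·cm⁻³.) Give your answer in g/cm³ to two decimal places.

2.40

0.2081 = 0.3086 − 0.04193 × ρ
ρ = (0.3086 − 0.2081) / 0.04193 = 2.40 g/cm³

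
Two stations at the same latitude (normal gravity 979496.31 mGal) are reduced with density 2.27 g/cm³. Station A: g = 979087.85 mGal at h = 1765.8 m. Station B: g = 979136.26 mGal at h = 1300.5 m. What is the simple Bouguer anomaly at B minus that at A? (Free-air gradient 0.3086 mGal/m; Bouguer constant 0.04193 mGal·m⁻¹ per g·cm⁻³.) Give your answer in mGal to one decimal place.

Δg_SB(A) = 979087.85 − 979496.31 + 0.3086×1765.8 − 0.04193×2.27×1765.8 = -31.60 mGal
Δg_SB(B) = 979136.26 − 979496.31 + 0.3086×1300.5 − 0.04193×2.27×1300.5 = -82.50 mGal
Difference = -82.50 − (-31.60) = -50.90 mGal

-50.9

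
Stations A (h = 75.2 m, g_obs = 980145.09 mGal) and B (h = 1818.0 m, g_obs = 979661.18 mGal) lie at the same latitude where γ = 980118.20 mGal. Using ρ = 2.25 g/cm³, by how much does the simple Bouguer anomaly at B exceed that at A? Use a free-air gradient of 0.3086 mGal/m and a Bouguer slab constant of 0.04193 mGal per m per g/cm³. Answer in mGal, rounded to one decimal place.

-110.5

Δg_SB(A) = 980145.09 − 980118.20 + 0.3086×75.2 − 0.04193×2.25×75.2 = 43.00 mGal
Δg_SB(B) = 979661.18 − 980118.20 + 0.3086×1818.0 − 0.04193×2.25×1818.0 = -67.50 mGal
Difference = -67.50 − (43.00) = -110.50 mGal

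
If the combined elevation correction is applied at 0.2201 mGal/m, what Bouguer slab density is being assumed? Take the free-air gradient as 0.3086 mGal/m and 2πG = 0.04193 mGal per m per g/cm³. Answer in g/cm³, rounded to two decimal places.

0.2201 = 0.3086 − 0.04193 × ρ
ρ = (0.3086 − 0.2201) / 0.04193 = 2.11 g/cm³

2.11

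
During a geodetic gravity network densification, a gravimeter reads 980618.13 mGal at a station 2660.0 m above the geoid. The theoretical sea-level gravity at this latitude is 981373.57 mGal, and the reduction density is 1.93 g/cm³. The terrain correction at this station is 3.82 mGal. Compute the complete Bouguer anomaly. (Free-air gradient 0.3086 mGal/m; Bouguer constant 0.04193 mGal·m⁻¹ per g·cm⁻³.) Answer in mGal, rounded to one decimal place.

Free-air correction = 0.3086 × 2660.0 = 820.88 mGal
Free-air anomaly = 980618.13 − 981373.57 + (820.88) = 65.44 mGal
Bouguer slab correction = 0.04193 × 1.93 × 2660.0 = 215.26 mGal
Simple Bouguer anomaly = 65.44 − (215.26) = -149.82 mGal
Complete Bouguer anomaly = -149.82 + 3.82 = -146.00 mGal

-146.0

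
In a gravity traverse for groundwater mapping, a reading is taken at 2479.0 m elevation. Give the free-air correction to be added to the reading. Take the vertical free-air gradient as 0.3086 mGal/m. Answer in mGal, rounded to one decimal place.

765.0

Free-air correction = 0.3086 × 2479.0 = 765.0 mGal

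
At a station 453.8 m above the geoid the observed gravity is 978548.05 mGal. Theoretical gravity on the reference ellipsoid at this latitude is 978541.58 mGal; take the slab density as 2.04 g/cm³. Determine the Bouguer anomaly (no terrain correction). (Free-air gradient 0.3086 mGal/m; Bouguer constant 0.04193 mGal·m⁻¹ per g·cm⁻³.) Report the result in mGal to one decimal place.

Free-air correction = 0.3086 × 453.8 = 140.04 mGal
Free-air anomaly = 978548.05 − 978541.58 + (140.04) = 146.51 mGal
Bouguer slab correction = 0.04193 × 2.04 × 453.8 = 38.82 mGal
Simple Bouguer anomaly = 146.51 − (38.82) = 107.69 mGal

107.7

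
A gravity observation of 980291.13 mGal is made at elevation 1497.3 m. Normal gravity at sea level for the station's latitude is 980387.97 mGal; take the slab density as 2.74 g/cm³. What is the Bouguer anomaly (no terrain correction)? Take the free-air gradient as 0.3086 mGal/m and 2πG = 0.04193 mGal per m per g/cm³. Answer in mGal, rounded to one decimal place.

Free-air correction = 0.3086 × 1497.3 = 462.07 mGal
Free-air anomaly = 980291.13 − 980387.97 + (462.07) = 365.23 mGal
Bouguer slab correction = 0.04193 × 2.74 × 1497.3 = 172.02 mGal
Simple Bouguer anomaly = 365.23 − (172.02) = 193.21 mGal

193.2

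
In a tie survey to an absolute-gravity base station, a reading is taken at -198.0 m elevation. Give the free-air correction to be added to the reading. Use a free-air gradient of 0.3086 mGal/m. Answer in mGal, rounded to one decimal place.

-61.1

Free-air correction = 0.3086 × -198.0 = -61.1 mGal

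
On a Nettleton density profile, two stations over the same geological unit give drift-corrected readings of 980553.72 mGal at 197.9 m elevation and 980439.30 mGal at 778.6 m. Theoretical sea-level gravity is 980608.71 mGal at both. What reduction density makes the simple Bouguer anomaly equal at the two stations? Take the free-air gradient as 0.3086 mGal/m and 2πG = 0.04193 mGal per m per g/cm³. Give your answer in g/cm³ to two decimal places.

Δg_obs = 980439.30 − 980553.72 = -114.42 mGal over Δh = 778.6 − 197.9 = 580.7 m
Equal Bouguer anomalies ⇒ Δg_obs + (0.3086 − 0.04193ρ)·Δh = 0
0.3086 − 0.04193ρ = −Δg_obs/Δh = 0.19704
ρ = (0.3086 − 0.19704) / 0.04193 = 2.66 g/cm³

2.66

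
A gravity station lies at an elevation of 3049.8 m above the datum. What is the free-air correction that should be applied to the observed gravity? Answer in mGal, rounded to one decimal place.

941.2

Free-air correction = 0.3086 × 3049.8 = 941.2 mGal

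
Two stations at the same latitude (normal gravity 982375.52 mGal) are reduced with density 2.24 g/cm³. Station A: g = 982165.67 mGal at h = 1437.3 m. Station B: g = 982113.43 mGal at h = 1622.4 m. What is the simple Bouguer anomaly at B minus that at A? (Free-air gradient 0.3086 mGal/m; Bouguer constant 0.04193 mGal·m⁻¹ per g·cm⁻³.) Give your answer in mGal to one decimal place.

Δg_SB(A) = 982165.67 − 982375.52 + 0.3086×1437.3 − 0.04193×2.24×1437.3 = 98.70 mGal
Δg_SB(B) = 982113.43 − 982375.52 + 0.3086×1622.4 − 0.04193×2.24×1622.4 = 86.20 mGal
Difference = 86.20 − (98.70) = -12.50 mGal

-12.5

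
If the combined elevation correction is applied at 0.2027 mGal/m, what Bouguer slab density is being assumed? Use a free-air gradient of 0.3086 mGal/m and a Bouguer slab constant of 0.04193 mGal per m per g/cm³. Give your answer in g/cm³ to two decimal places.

0.2027 = 0.3086 − 0.04193 × ρ
ρ = (0.3086 − 0.2027) / 0.04193 = 2.53 g/cm³

2.53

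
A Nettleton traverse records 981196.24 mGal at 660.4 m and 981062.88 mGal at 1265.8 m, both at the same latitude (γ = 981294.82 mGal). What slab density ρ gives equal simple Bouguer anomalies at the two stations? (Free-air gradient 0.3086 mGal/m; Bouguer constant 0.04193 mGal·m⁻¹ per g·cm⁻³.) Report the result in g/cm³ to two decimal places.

2.11

Δg_obs = 981062.88 − 981196.24 = -133.36 mGal over Δh = 1265.8 − 660.4 = 605.4 m
Equal Bouguer anomalies ⇒ Δg_obs + (0.3086 − 0.04193ρ)·Δh = 0
0.3086 − 0.04193ρ = −Δg_obs/Δh = 0.22028
ρ = (0.3086 − 0.22028) / 0.04193 = 2.11 g/cm³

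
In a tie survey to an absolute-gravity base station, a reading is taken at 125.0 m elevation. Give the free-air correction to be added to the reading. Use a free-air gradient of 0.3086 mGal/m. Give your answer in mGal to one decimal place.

Free-air correction = 0.3086 × 125.0 = 38.6 mGal

38.6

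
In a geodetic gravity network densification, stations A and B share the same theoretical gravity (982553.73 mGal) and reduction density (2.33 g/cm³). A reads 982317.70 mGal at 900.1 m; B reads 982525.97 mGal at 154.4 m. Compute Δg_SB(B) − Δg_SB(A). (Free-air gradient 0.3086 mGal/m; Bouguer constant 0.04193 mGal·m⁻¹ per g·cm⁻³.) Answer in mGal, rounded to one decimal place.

Δg_SB(A) = 982317.70 − 982553.73 + 0.3086×900.1 − 0.04193×2.33×900.1 = -46.20 mGal
Δg_SB(B) = 982525.97 − 982553.73 + 0.3086×154.4 − 0.04193×2.33×154.4 = 4.80 mGal
Difference = 4.80 − (-46.20) = 51.00 mGal

51.0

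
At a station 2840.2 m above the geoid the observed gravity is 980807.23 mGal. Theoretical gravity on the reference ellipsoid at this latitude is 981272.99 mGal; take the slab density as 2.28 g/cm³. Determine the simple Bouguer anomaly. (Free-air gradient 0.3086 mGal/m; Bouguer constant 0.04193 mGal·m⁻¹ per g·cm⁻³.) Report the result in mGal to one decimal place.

139.2

Free-air correction = 0.3086 × 2840.2 = 876.49 mGal
Free-air anomaly = 980807.23 − 981272.99 + (876.49) = 410.73 mGal
Bouguer slab correction = 0.04193 × 2.28 × 2840.2 = 271.52 mGal
Simple Bouguer anomaly = 410.73 − (271.52) = 139.21 mGal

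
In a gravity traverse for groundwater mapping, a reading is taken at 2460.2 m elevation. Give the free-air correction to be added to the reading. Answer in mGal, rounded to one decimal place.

Free-air correction = 0.3086 × 2460.2 = 759.2 mGal

759.2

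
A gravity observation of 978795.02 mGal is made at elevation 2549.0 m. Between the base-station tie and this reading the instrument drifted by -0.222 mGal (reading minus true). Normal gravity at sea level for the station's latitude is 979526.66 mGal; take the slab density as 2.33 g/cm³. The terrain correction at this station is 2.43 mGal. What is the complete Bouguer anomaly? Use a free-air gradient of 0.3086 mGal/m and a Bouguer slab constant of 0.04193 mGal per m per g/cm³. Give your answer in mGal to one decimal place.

Drift-corrected reading = 978795.02 − (-0.222) = 978795.242 mGal
Free-air correction = 0.3086 × 2549.0 = 786.62 mGal
Free-air anomaly = 978795.242 − 979526.66 + (786.62) = 55.202 mGal
Bouguer slab correction = 0.04193 × 2.33 × 2549.0 = 249.03 mGal
Simple Bouguer anomaly = 55.202 − (249.03) = -193.828 mGal
Complete Bouguer anomaly = -193.828 + 2.43 = -191.398 mGal

-191.4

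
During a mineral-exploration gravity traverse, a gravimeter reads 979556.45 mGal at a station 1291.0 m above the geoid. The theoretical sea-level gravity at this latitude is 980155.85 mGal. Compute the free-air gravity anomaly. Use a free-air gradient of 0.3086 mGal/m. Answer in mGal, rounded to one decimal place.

Free-air correction = 0.3086 × 1291.0 = 398.40 mGal
Free-air anomaly = 979556.45 − 980155.85 + (398.40) = -201.00 mGal

-201.0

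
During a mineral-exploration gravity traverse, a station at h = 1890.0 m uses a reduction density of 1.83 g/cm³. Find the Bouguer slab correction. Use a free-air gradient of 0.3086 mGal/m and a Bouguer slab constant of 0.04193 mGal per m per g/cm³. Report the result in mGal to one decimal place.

145.0

Bouguer slab correction = 0.04193 × 1.83 × 1890.0 = 145.0 mGal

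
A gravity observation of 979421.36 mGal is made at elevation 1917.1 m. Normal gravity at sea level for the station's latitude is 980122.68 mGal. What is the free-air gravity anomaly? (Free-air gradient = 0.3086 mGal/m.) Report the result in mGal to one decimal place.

Free-air correction = 0.3086 × 1917.1 = 591.62 mGal
Free-air anomaly = 979421.36 − 980122.68 + (591.62) = -109.70 mGal

-109.7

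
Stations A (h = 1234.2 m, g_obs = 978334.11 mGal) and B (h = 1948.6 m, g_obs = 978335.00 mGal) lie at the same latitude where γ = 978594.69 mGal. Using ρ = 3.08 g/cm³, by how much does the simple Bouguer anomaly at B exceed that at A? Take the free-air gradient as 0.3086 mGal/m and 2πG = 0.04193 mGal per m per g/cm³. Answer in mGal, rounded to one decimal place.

129.1

Δg_SB(A) = 978334.11 − 978594.69 + 0.3086×1234.2 − 0.04193×3.08×1234.2 = -39.10 mGal
Δg_SB(B) = 978335.00 − 978594.69 + 0.3086×1948.6 − 0.04193×3.08×1948.6 = 90.00 mGal
Difference = 90.00 − (-39.10) = 129.10 mGal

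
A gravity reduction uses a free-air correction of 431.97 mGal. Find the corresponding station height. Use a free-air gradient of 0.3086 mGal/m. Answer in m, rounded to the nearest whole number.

1400

h = 431.97 / 0.3086 = 1399.77 m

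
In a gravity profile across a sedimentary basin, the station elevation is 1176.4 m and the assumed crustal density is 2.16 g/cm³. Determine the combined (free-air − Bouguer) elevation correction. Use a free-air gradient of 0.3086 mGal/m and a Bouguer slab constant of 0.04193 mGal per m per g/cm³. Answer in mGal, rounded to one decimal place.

Combined gradient = 0.3086 − 0.04193 × 2.16 = 0.2180312 mGal/m
Combined elevation correction = 0.2180312 × 1176.4 = 256.5 mGal

256.5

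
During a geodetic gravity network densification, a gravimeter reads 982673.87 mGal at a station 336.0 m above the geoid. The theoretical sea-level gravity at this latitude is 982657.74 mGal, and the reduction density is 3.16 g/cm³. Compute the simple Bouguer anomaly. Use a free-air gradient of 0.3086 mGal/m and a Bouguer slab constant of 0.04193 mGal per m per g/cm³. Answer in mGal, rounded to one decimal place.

Free-air correction = 0.3086 × 336.0 = 103.69 mGal
Free-air anomaly = 982673.87 − 982657.74 + (103.69) = 119.82 mGal
Bouguer slab correction = 0.04193 × 3.16 × 336.0 = 44.52 mGal
Simple Bouguer anomaly = 119.82 − (44.52) = 75.30 mGal

75.3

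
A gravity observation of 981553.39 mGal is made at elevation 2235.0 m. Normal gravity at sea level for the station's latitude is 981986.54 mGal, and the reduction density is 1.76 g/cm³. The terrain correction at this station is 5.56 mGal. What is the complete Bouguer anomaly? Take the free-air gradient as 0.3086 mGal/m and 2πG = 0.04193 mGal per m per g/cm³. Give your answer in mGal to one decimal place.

97.2

Free-air correction = 0.3086 × 2235.0 = 689.72 mGal
Free-air anomaly = 981553.39 − 981986.54 + (689.72) = 256.57 mGal
Bouguer slab correction = 0.04193 × 1.76 × 2235.0 = 164.94 mGal
Simple Bouguer anomaly = 256.57 − (164.94) = 91.63 mGal
Complete Bouguer anomaly = 91.63 + 5.56 = 97.19 mGal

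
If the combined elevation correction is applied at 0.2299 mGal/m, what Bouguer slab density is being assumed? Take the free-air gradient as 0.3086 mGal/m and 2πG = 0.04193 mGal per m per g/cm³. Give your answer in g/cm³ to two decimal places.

1.88

0.2299 = 0.3086 − 0.04193 × ρ
ρ = (0.3086 − 0.2299) / 0.04193 = 1.88 g/cm³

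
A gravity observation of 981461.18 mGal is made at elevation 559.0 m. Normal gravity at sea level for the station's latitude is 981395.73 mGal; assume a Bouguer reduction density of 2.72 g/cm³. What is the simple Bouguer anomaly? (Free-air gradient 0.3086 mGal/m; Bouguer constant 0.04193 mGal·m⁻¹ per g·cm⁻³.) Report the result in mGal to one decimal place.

Free-air correction = 0.3086 × 559.0 = 172.51 mGal
Free-air anomaly = 981461.18 − 981395.73 + (172.51) = 237.96 mGal
Bouguer slab correction = 0.04193 × 2.72 × 559.0 = 63.75 mGal
Simple Bouguer anomaly = 237.96 − (63.75) = 174.21 mGal

174.2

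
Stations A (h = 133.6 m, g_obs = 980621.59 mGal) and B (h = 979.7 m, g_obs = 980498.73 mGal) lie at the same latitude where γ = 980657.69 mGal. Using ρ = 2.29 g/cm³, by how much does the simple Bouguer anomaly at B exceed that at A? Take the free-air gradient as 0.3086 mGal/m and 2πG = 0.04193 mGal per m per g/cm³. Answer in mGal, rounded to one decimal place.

57.0

Δg_SB(A) = 980621.59 − 980657.69 + 0.3086×133.6 − 0.04193×2.29×133.6 = -7.70 mGal
Δg_SB(B) = 980498.73 − 980657.69 + 0.3086×979.7 − 0.04193×2.29×979.7 = 49.30 mGal
Difference = 49.30 − (-7.70) = 57.00 mGal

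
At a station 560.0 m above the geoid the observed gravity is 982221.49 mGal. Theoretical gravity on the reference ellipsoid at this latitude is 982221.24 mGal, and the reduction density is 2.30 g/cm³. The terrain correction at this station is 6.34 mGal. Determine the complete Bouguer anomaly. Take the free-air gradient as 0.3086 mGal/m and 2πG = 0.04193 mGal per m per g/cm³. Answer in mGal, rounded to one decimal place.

Free-air correction = 0.3086 × 560.0 = 172.82 mGal
Free-air anomaly = 982221.49 − 982221.24 + (172.82) = 173.07 mGal
Bouguer slab correction = 0.04193 × 2.30 × 560.0 = 54.01 mGal
Simple Bouguer anomaly = 173.07 − (54.01) = 119.06 mGal
Complete Bouguer anomaly = 119.06 + 6.34 = 125.40 mGal

125.4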